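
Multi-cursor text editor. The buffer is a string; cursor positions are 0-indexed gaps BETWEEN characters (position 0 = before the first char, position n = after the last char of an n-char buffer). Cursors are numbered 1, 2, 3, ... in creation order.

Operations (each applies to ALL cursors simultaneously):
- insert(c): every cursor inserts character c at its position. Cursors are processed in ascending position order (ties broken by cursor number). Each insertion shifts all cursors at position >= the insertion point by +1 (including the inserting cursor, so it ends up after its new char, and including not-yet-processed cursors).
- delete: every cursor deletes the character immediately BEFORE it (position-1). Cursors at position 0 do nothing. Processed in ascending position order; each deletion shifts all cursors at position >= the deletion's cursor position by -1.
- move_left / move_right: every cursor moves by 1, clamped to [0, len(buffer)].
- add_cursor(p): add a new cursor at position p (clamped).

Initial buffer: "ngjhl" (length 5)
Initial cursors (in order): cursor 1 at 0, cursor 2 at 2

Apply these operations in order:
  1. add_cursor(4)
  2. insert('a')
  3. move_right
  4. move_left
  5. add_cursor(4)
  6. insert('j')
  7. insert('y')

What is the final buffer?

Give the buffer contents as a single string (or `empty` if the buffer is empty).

Answer: ajyngajjyyjhajyl

Derivation:
After op 1 (add_cursor(4)): buffer="ngjhl" (len 5), cursors c1@0 c2@2 c3@4, authorship .....
After op 2 (insert('a')): buffer="angajhal" (len 8), cursors c1@1 c2@4 c3@7, authorship 1..2..3.
After op 3 (move_right): buffer="angajhal" (len 8), cursors c1@2 c2@5 c3@8, authorship 1..2..3.
After op 4 (move_left): buffer="angajhal" (len 8), cursors c1@1 c2@4 c3@7, authorship 1..2..3.
After op 5 (add_cursor(4)): buffer="angajhal" (len 8), cursors c1@1 c2@4 c4@4 c3@7, authorship 1..2..3.
After op 6 (insert('j')): buffer="ajngajjjhajl" (len 12), cursors c1@2 c2@7 c4@7 c3@11, authorship 11..224..33.
After op 7 (insert('y')): buffer="ajyngajjyyjhajyl" (len 16), cursors c1@3 c2@10 c4@10 c3@15, authorship 111..22424..333.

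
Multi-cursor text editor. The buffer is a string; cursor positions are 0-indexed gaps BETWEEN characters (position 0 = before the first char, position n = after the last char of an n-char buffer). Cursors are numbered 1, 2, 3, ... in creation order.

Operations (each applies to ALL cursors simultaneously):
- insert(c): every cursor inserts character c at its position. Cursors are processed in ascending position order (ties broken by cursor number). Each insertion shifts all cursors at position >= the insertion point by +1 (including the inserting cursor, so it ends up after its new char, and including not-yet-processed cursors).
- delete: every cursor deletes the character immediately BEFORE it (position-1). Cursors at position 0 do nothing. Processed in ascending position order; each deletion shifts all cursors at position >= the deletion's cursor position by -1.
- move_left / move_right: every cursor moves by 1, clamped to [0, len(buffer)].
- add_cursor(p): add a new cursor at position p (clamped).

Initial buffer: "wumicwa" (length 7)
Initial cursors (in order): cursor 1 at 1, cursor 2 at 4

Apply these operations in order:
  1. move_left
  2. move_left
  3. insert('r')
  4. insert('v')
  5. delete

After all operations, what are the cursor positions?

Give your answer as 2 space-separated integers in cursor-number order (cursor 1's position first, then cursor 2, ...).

Answer: 1 4

Derivation:
After op 1 (move_left): buffer="wumicwa" (len 7), cursors c1@0 c2@3, authorship .......
After op 2 (move_left): buffer="wumicwa" (len 7), cursors c1@0 c2@2, authorship .......
After op 3 (insert('r')): buffer="rwurmicwa" (len 9), cursors c1@1 c2@4, authorship 1..2.....
After op 4 (insert('v')): buffer="rvwurvmicwa" (len 11), cursors c1@2 c2@6, authorship 11..22.....
After op 5 (delete): buffer="rwurmicwa" (len 9), cursors c1@1 c2@4, authorship 1..2.....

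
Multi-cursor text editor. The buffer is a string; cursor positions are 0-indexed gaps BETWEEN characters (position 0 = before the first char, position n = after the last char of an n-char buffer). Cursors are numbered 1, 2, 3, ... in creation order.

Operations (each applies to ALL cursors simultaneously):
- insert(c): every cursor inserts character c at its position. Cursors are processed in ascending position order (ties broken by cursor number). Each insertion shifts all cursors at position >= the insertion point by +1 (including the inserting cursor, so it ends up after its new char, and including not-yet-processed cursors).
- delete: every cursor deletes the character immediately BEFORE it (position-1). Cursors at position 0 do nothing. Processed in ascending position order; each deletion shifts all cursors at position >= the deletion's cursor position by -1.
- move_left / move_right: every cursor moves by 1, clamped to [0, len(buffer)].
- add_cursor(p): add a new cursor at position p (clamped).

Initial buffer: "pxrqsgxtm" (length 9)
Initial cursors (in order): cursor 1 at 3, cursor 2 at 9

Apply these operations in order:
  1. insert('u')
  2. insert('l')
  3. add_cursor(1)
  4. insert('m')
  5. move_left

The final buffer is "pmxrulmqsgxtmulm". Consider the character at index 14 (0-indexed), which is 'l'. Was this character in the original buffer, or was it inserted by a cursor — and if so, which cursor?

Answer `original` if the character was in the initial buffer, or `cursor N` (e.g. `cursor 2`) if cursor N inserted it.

Answer: cursor 2

Derivation:
After op 1 (insert('u')): buffer="pxruqsgxtmu" (len 11), cursors c1@4 c2@11, authorship ...1......2
After op 2 (insert('l')): buffer="pxrulqsgxtmul" (len 13), cursors c1@5 c2@13, authorship ...11......22
After op 3 (add_cursor(1)): buffer="pxrulqsgxtmul" (len 13), cursors c3@1 c1@5 c2@13, authorship ...11......22
After op 4 (insert('m')): buffer="pmxrulmqsgxtmulm" (len 16), cursors c3@2 c1@7 c2@16, authorship .3..111......222
After op 5 (move_left): buffer="pmxrulmqsgxtmulm" (len 16), cursors c3@1 c1@6 c2@15, authorship .3..111......222
Authorship (.=original, N=cursor N): . 3 . . 1 1 1 . . . . . . 2 2 2
Index 14: author = 2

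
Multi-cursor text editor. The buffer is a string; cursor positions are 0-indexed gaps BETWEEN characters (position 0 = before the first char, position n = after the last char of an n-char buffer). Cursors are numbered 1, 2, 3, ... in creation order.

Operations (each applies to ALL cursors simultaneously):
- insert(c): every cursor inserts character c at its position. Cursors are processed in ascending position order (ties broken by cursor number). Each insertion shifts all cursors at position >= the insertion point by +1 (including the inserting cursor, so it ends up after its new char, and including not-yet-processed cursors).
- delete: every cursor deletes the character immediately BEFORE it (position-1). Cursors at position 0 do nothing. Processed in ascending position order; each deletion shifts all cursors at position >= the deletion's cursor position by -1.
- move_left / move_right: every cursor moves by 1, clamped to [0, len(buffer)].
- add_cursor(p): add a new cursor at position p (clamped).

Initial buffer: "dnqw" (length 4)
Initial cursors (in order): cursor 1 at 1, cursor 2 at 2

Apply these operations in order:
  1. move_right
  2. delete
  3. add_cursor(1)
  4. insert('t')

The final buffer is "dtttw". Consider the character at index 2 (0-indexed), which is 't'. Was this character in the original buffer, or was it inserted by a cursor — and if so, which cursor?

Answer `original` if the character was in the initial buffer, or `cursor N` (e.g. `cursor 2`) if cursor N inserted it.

After op 1 (move_right): buffer="dnqw" (len 4), cursors c1@2 c2@3, authorship ....
After op 2 (delete): buffer="dw" (len 2), cursors c1@1 c2@1, authorship ..
After op 3 (add_cursor(1)): buffer="dw" (len 2), cursors c1@1 c2@1 c3@1, authorship ..
After op 4 (insert('t')): buffer="dtttw" (len 5), cursors c1@4 c2@4 c3@4, authorship .123.
Authorship (.=original, N=cursor N): . 1 2 3 .
Index 2: author = 2

Answer: cursor 2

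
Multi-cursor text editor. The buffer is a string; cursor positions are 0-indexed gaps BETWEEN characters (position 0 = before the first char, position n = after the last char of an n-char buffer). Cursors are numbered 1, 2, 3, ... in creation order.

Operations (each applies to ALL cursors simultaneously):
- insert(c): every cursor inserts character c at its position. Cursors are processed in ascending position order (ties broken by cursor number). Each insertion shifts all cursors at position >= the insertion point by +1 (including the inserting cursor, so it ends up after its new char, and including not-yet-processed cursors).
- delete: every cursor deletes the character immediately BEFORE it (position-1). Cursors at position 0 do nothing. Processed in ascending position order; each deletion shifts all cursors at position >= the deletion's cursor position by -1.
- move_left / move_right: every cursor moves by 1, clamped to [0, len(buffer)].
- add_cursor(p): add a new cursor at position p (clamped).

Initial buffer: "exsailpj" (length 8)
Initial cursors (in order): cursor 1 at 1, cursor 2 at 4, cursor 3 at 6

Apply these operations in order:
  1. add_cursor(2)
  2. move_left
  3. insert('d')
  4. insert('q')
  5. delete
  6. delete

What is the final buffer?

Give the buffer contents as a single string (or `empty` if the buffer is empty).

Answer: exsailpj

Derivation:
After op 1 (add_cursor(2)): buffer="exsailpj" (len 8), cursors c1@1 c4@2 c2@4 c3@6, authorship ........
After op 2 (move_left): buffer="exsailpj" (len 8), cursors c1@0 c4@1 c2@3 c3@5, authorship ........
After op 3 (insert('d')): buffer="dedxsdaidlpj" (len 12), cursors c1@1 c4@3 c2@6 c3@9, authorship 1.4..2..3...
After op 4 (insert('q')): buffer="dqedqxsdqaidqlpj" (len 16), cursors c1@2 c4@5 c2@9 c3@13, authorship 11.44..22..33...
After op 5 (delete): buffer="dedxsdaidlpj" (len 12), cursors c1@1 c4@3 c2@6 c3@9, authorship 1.4..2..3...
After op 6 (delete): buffer="exsailpj" (len 8), cursors c1@0 c4@1 c2@3 c3@5, authorship ........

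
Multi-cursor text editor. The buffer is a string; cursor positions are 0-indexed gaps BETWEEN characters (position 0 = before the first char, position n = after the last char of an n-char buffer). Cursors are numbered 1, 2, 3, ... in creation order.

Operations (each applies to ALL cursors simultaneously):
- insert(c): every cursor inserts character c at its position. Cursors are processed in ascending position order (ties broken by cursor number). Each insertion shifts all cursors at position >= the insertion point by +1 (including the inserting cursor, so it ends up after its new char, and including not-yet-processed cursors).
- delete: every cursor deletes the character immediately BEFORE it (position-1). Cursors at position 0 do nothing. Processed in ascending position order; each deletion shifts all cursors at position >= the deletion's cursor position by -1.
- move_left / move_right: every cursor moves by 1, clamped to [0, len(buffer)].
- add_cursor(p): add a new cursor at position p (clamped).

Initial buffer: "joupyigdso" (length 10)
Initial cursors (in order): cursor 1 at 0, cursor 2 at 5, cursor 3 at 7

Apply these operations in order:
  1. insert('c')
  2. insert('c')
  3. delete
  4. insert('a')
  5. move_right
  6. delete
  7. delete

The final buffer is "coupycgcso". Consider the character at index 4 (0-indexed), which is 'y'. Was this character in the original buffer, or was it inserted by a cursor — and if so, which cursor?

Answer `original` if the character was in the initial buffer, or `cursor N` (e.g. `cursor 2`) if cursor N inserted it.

Answer: original

Derivation:
After op 1 (insert('c')): buffer="cjoupycigcdso" (len 13), cursors c1@1 c2@7 c3@10, authorship 1.....2..3...
After op 2 (insert('c')): buffer="ccjoupyccigccdso" (len 16), cursors c1@2 c2@9 c3@13, authorship 11.....22..33...
After op 3 (delete): buffer="cjoupycigcdso" (len 13), cursors c1@1 c2@7 c3@10, authorship 1.....2..3...
After op 4 (insert('a')): buffer="cajoupycaigcadso" (len 16), cursors c1@2 c2@9 c3@13, authorship 11.....22..33...
After op 5 (move_right): buffer="cajoupycaigcadso" (len 16), cursors c1@3 c2@10 c3@14, authorship 11.....22..33...
After op 6 (delete): buffer="caoupycagcaso" (len 13), cursors c1@2 c2@8 c3@11, authorship 11....22.33..
After op 7 (delete): buffer="coupycgcso" (len 10), cursors c1@1 c2@6 c3@8, authorship 1....2.3..
Authorship (.=original, N=cursor N): 1 . . . . 2 . 3 . .
Index 4: author = original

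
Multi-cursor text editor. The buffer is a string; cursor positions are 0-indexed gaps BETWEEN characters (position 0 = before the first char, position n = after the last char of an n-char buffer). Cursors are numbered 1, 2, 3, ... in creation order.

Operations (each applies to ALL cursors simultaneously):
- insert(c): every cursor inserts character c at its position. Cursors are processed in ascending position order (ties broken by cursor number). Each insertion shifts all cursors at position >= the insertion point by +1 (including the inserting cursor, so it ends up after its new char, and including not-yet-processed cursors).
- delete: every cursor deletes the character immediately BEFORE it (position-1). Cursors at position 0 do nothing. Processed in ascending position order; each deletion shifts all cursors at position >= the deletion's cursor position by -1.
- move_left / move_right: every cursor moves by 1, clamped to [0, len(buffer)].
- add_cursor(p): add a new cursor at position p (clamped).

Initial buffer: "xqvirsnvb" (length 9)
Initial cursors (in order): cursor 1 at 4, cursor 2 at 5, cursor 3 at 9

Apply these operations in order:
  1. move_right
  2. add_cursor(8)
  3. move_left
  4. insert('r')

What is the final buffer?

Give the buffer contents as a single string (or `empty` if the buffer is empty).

After op 1 (move_right): buffer="xqvirsnvb" (len 9), cursors c1@5 c2@6 c3@9, authorship .........
After op 2 (add_cursor(8)): buffer="xqvirsnvb" (len 9), cursors c1@5 c2@6 c4@8 c3@9, authorship .........
After op 3 (move_left): buffer="xqvirsnvb" (len 9), cursors c1@4 c2@5 c4@7 c3@8, authorship .........
After op 4 (insert('r')): buffer="xqvirrrsnrvrb" (len 13), cursors c1@5 c2@7 c4@10 c3@12, authorship ....1.2..4.3.

Answer: xqvirrrsnrvrb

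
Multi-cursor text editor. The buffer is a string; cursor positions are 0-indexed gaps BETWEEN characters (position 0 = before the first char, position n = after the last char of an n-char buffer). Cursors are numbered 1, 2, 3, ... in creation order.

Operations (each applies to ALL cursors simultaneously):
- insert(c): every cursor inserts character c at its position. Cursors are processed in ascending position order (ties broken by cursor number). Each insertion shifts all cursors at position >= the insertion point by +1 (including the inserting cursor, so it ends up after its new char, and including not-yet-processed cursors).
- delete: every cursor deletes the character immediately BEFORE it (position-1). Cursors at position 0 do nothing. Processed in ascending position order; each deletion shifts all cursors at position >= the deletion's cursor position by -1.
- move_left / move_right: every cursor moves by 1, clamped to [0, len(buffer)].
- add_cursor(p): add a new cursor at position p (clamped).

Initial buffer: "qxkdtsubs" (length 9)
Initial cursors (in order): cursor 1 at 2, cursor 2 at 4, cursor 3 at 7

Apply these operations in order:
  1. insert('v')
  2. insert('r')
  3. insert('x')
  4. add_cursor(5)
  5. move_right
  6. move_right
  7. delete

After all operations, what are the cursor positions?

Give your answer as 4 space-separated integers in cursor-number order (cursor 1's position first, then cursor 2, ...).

After op 1 (insert('v')): buffer="qxvkdvtsuvbs" (len 12), cursors c1@3 c2@6 c3@10, authorship ..1..2...3..
After op 2 (insert('r')): buffer="qxvrkdvrtsuvrbs" (len 15), cursors c1@4 c2@8 c3@13, authorship ..11..22...33..
After op 3 (insert('x')): buffer="qxvrxkdvrxtsuvrxbs" (len 18), cursors c1@5 c2@10 c3@16, authorship ..111..222...333..
After op 4 (add_cursor(5)): buffer="qxvrxkdvrxtsuvrxbs" (len 18), cursors c1@5 c4@5 c2@10 c3@16, authorship ..111..222...333..
After op 5 (move_right): buffer="qxvrxkdvrxtsuvrxbs" (len 18), cursors c1@6 c4@6 c2@11 c3@17, authorship ..111..222...333..
After op 6 (move_right): buffer="qxvrxkdvrxtsuvrxbs" (len 18), cursors c1@7 c4@7 c2@12 c3@18, authorship ..111..222...333..
After op 7 (delete): buffer="qxvrxvrxtuvrxb" (len 14), cursors c1@5 c4@5 c2@9 c3@14, authorship ..111222..333.

Answer: 5 9 14 5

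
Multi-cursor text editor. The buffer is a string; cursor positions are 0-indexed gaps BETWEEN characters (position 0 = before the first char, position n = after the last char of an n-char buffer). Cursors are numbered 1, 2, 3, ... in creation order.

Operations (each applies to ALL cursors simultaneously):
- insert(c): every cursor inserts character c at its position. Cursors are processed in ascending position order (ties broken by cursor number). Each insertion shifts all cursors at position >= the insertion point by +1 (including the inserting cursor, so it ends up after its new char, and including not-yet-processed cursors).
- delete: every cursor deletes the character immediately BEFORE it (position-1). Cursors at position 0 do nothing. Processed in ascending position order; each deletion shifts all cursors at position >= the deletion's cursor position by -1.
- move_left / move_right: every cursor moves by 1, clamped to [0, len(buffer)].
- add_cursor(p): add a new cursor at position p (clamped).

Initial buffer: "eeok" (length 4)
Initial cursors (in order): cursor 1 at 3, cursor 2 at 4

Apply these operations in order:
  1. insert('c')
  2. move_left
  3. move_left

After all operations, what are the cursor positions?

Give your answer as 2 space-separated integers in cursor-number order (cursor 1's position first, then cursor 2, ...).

Answer: 2 4

Derivation:
After op 1 (insert('c')): buffer="eeockc" (len 6), cursors c1@4 c2@6, authorship ...1.2
After op 2 (move_left): buffer="eeockc" (len 6), cursors c1@3 c2@5, authorship ...1.2
After op 3 (move_left): buffer="eeockc" (len 6), cursors c1@2 c2@4, authorship ...1.2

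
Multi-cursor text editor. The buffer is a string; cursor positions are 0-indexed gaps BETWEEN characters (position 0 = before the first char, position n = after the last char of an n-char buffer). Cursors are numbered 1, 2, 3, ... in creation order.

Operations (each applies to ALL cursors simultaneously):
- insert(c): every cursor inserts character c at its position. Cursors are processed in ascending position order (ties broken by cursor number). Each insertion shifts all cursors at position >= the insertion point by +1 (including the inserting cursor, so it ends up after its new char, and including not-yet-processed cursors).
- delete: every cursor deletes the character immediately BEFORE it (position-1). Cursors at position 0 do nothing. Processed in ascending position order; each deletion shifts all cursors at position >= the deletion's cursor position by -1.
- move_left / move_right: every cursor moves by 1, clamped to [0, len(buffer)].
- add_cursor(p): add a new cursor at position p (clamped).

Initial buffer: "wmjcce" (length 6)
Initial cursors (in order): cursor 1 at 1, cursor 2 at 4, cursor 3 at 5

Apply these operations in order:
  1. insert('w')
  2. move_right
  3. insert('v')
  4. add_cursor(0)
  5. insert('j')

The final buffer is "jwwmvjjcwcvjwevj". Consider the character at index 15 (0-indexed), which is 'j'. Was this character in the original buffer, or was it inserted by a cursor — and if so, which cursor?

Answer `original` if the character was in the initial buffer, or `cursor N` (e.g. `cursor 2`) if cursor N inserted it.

After op 1 (insert('w')): buffer="wwmjcwcwe" (len 9), cursors c1@2 c2@6 c3@8, authorship .1...2.3.
After op 2 (move_right): buffer="wwmjcwcwe" (len 9), cursors c1@3 c2@7 c3@9, authorship .1...2.3.
After op 3 (insert('v')): buffer="wwmvjcwcvwev" (len 12), cursors c1@4 c2@9 c3@12, authorship .1.1..2.23.3
After op 4 (add_cursor(0)): buffer="wwmvjcwcvwev" (len 12), cursors c4@0 c1@4 c2@9 c3@12, authorship .1.1..2.23.3
After op 5 (insert('j')): buffer="jwwmvjjcwcvjwevj" (len 16), cursors c4@1 c1@6 c2@12 c3@16, authorship 4.1.11..2.223.33
Authorship (.=original, N=cursor N): 4 . 1 . 1 1 . . 2 . 2 2 3 . 3 3
Index 15: author = 3

Answer: cursor 3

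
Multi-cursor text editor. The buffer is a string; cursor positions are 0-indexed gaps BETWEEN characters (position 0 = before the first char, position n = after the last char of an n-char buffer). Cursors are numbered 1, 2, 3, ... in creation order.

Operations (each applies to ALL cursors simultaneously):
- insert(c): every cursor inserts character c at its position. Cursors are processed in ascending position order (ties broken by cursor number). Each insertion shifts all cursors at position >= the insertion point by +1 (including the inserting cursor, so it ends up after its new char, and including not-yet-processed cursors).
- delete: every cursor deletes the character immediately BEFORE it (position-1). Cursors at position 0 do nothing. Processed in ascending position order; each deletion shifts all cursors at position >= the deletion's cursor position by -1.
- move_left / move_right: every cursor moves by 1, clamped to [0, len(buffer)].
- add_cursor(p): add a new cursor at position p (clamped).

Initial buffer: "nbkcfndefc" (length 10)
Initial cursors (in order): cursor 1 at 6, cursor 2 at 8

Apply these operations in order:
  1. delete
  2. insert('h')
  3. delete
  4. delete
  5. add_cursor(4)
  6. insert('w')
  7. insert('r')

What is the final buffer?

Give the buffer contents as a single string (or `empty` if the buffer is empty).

Answer: nbkcwwwrrrfc

Derivation:
After op 1 (delete): buffer="nbkcfdfc" (len 8), cursors c1@5 c2@6, authorship ........
After op 2 (insert('h')): buffer="nbkcfhdhfc" (len 10), cursors c1@6 c2@8, authorship .....1.2..
After op 3 (delete): buffer="nbkcfdfc" (len 8), cursors c1@5 c2@6, authorship ........
After op 4 (delete): buffer="nbkcfc" (len 6), cursors c1@4 c2@4, authorship ......
After op 5 (add_cursor(4)): buffer="nbkcfc" (len 6), cursors c1@4 c2@4 c3@4, authorship ......
After op 6 (insert('w')): buffer="nbkcwwwfc" (len 9), cursors c1@7 c2@7 c3@7, authorship ....123..
After op 7 (insert('r')): buffer="nbkcwwwrrrfc" (len 12), cursors c1@10 c2@10 c3@10, authorship ....123123..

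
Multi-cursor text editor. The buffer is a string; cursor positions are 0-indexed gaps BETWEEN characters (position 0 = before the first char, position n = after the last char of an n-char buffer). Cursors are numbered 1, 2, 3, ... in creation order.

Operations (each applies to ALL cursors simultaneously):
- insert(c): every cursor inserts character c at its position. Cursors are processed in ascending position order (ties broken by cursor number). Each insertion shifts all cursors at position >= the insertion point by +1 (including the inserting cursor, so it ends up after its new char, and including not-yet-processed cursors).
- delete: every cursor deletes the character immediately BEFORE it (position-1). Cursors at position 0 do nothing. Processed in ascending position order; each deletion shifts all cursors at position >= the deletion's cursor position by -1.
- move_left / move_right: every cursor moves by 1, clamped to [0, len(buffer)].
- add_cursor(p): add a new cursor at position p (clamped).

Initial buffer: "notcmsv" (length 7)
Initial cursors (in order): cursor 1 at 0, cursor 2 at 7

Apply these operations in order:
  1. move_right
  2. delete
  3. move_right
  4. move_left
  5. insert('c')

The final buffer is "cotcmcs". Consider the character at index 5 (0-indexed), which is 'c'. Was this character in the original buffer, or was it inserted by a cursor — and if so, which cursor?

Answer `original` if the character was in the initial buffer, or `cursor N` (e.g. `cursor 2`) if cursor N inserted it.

Answer: cursor 2

Derivation:
After op 1 (move_right): buffer="notcmsv" (len 7), cursors c1@1 c2@7, authorship .......
After op 2 (delete): buffer="otcms" (len 5), cursors c1@0 c2@5, authorship .....
After op 3 (move_right): buffer="otcms" (len 5), cursors c1@1 c2@5, authorship .....
After op 4 (move_left): buffer="otcms" (len 5), cursors c1@0 c2@4, authorship .....
After op 5 (insert('c')): buffer="cotcmcs" (len 7), cursors c1@1 c2@6, authorship 1....2.
Authorship (.=original, N=cursor N): 1 . . . . 2 .
Index 5: author = 2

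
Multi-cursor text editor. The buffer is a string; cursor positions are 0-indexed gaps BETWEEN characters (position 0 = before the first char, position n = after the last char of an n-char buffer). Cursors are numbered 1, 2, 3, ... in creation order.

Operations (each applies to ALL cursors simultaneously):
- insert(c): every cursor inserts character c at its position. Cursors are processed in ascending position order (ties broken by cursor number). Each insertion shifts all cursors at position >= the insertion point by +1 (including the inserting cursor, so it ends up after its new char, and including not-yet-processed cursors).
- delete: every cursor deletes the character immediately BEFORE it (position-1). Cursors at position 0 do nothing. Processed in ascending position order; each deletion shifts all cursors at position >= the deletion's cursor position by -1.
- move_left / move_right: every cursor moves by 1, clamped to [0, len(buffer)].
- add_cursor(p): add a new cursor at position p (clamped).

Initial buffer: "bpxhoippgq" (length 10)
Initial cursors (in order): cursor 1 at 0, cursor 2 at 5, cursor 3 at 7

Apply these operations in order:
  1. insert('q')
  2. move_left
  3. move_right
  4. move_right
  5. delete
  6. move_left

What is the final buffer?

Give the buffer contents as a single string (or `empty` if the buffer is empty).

After op 1 (insert('q')): buffer="qbpxhoqipqpgq" (len 13), cursors c1@1 c2@7 c3@10, authorship 1.....2..3...
After op 2 (move_left): buffer="qbpxhoqipqpgq" (len 13), cursors c1@0 c2@6 c3@9, authorship 1.....2..3...
After op 3 (move_right): buffer="qbpxhoqipqpgq" (len 13), cursors c1@1 c2@7 c3@10, authorship 1.....2..3...
After op 4 (move_right): buffer="qbpxhoqipqpgq" (len 13), cursors c1@2 c2@8 c3@11, authorship 1.....2..3...
After op 5 (delete): buffer="qpxhoqpqgq" (len 10), cursors c1@1 c2@6 c3@8, authorship 1....2.3..
After op 6 (move_left): buffer="qpxhoqpqgq" (len 10), cursors c1@0 c2@5 c3@7, authorship 1....2.3..

Answer: qpxhoqpqgq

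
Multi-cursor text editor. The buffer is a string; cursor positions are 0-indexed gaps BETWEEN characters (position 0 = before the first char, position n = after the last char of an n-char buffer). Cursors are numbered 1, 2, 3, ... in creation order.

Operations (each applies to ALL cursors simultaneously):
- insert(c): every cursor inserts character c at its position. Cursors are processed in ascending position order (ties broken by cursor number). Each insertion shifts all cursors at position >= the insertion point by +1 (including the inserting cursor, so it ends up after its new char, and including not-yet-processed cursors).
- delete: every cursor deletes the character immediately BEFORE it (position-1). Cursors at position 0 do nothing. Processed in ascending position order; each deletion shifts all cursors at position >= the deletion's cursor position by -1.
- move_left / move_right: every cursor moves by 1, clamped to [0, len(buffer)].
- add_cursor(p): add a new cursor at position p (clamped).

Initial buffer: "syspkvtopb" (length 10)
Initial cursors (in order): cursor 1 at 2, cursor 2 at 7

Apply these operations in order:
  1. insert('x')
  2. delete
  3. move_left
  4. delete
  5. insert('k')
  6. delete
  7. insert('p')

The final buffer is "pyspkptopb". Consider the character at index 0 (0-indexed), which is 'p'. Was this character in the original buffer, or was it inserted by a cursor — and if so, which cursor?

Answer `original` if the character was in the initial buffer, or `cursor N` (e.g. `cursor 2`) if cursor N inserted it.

After op 1 (insert('x')): buffer="syxspkvtxopb" (len 12), cursors c1@3 c2@9, authorship ..1.....2...
After op 2 (delete): buffer="syspkvtopb" (len 10), cursors c1@2 c2@7, authorship ..........
After op 3 (move_left): buffer="syspkvtopb" (len 10), cursors c1@1 c2@6, authorship ..........
After op 4 (delete): buffer="yspktopb" (len 8), cursors c1@0 c2@4, authorship ........
After op 5 (insert('k')): buffer="kyspkktopb" (len 10), cursors c1@1 c2@6, authorship 1....2....
After op 6 (delete): buffer="yspktopb" (len 8), cursors c1@0 c2@4, authorship ........
After op 7 (insert('p')): buffer="pyspkptopb" (len 10), cursors c1@1 c2@6, authorship 1....2....
Authorship (.=original, N=cursor N): 1 . . . . 2 . . . .
Index 0: author = 1

Answer: cursor 1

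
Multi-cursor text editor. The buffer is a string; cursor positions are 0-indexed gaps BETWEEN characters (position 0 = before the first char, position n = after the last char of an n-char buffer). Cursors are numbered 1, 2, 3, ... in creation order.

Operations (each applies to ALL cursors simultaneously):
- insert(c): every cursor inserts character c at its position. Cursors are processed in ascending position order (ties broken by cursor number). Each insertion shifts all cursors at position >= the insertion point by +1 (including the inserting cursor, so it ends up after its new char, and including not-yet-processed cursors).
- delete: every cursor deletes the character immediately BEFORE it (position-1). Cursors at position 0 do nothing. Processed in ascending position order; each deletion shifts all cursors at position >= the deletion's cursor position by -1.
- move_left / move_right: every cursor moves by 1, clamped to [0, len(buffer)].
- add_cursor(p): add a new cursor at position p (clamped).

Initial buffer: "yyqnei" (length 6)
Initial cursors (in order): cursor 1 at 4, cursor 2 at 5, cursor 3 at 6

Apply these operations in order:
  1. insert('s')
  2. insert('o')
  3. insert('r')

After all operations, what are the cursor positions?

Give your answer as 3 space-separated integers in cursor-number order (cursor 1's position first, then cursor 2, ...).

After op 1 (insert('s')): buffer="yyqnsesis" (len 9), cursors c1@5 c2@7 c3@9, authorship ....1.2.3
After op 2 (insert('o')): buffer="yyqnsoesoiso" (len 12), cursors c1@6 c2@9 c3@12, authorship ....11.22.33
After op 3 (insert('r')): buffer="yyqnsoresorisor" (len 15), cursors c1@7 c2@11 c3@15, authorship ....111.222.333

Answer: 7 11 15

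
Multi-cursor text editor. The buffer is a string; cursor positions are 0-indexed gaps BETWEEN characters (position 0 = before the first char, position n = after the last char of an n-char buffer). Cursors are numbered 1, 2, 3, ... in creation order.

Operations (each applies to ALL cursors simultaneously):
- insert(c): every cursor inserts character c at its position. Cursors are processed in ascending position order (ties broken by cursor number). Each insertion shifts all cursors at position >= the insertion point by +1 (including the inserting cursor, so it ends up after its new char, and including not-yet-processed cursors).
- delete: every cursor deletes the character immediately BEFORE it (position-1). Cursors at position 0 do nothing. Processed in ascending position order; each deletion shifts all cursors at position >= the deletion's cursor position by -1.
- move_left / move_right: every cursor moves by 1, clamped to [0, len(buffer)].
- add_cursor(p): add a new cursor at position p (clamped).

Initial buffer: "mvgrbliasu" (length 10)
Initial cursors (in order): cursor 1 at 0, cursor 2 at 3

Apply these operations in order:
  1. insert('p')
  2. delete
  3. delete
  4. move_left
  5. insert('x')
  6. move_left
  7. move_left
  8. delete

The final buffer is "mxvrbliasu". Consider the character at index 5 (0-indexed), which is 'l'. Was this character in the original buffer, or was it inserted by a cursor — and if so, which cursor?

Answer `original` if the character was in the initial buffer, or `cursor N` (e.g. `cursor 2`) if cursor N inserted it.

Answer: original

Derivation:
After op 1 (insert('p')): buffer="pmvgprbliasu" (len 12), cursors c1@1 c2@5, authorship 1...2.......
After op 2 (delete): buffer="mvgrbliasu" (len 10), cursors c1@0 c2@3, authorship ..........
After op 3 (delete): buffer="mvrbliasu" (len 9), cursors c1@0 c2@2, authorship .........
After op 4 (move_left): buffer="mvrbliasu" (len 9), cursors c1@0 c2@1, authorship .........
After op 5 (insert('x')): buffer="xmxvrbliasu" (len 11), cursors c1@1 c2@3, authorship 1.2........
After op 6 (move_left): buffer="xmxvrbliasu" (len 11), cursors c1@0 c2@2, authorship 1.2........
After op 7 (move_left): buffer="xmxvrbliasu" (len 11), cursors c1@0 c2@1, authorship 1.2........
After op 8 (delete): buffer="mxvrbliasu" (len 10), cursors c1@0 c2@0, authorship .2........
Authorship (.=original, N=cursor N): . 2 . . . . . . . .
Index 5: author = original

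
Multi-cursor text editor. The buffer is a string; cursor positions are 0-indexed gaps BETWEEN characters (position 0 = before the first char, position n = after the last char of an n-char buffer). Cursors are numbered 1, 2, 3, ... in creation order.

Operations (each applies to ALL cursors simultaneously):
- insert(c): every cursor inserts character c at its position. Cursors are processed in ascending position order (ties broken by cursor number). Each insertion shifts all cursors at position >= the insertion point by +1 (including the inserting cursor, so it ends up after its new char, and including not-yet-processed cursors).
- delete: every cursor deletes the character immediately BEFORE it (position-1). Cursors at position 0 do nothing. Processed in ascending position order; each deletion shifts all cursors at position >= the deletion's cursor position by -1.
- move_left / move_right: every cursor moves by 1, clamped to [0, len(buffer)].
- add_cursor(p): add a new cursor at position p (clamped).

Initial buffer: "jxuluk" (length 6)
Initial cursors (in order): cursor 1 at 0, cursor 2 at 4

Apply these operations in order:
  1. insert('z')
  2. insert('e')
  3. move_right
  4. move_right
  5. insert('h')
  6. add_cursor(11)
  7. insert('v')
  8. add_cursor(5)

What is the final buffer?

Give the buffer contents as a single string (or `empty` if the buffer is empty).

Answer: zejxhvulzeukvhv

Derivation:
After op 1 (insert('z')): buffer="zjxulzuk" (len 8), cursors c1@1 c2@6, authorship 1....2..
After op 2 (insert('e')): buffer="zejxulzeuk" (len 10), cursors c1@2 c2@8, authorship 11....22..
After op 3 (move_right): buffer="zejxulzeuk" (len 10), cursors c1@3 c2@9, authorship 11....22..
After op 4 (move_right): buffer="zejxulzeuk" (len 10), cursors c1@4 c2@10, authorship 11....22..
After op 5 (insert('h')): buffer="zejxhulzeukh" (len 12), cursors c1@5 c2@12, authorship 11..1..22..2
After op 6 (add_cursor(11)): buffer="zejxhulzeukh" (len 12), cursors c1@5 c3@11 c2@12, authorship 11..1..22..2
After op 7 (insert('v')): buffer="zejxhvulzeukvhv" (len 15), cursors c1@6 c3@13 c2@15, authorship 11..11..22..322
After op 8 (add_cursor(5)): buffer="zejxhvulzeukvhv" (len 15), cursors c4@5 c1@6 c3@13 c2@15, authorship 11..11..22..322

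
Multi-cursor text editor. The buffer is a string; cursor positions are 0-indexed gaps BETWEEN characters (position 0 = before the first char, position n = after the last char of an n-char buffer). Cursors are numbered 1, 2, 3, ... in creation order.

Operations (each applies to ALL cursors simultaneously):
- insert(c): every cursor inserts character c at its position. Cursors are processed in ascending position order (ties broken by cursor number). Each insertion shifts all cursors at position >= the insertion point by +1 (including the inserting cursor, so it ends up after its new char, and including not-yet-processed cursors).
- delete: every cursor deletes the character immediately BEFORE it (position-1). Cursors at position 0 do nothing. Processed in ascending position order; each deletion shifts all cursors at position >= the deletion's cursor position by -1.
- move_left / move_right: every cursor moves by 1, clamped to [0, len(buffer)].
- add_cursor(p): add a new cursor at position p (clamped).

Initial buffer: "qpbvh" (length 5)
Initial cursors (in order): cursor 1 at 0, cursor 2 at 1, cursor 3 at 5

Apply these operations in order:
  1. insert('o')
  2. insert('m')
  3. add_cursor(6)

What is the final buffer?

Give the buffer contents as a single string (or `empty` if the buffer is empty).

Answer: omqompbvhom

Derivation:
After op 1 (insert('o')): buffer="oqopbvho" (len 8), cursors c1@1 c2@3 c3@8, authorship 1.2....3
After op 2 (insert('m')): buffer="omqompbvhom" (len 11), cursors c1@2 c2@5 c3@11, authorship 11.22....33
After op 3 (add_cursor(6)): buffer="omqompbvhom" (len 11), cursors c1@2 c2@5 c4@6 c3@11, authorship 11.22....33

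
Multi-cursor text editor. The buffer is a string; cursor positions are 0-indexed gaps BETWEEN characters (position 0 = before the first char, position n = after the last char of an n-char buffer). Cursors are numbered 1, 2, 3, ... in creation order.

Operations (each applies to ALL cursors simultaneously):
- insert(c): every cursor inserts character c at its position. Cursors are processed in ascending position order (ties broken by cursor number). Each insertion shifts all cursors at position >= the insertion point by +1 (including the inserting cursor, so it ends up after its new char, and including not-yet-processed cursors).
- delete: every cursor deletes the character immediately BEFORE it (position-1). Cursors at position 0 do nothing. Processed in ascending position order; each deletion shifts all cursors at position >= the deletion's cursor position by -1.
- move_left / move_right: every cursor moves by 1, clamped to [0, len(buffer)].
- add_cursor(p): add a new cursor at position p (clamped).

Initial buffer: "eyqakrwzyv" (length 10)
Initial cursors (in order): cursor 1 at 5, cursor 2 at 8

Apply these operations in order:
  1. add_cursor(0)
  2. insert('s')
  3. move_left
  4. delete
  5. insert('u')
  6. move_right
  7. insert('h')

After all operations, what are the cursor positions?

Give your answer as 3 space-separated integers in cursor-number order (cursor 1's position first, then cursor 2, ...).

After op 1 (add_cursor(0)): buffer="eyqakrwzyv" (len 10), cursors c3@0 c1@5 c2@8, authorship ..........
After op 2 (insert('s')): buffer="seyqaksrwzsyv" (len 13), cursors c3@1 c1@7 c2@11, authorship 3.....1...2..
After op 3 (move_left): buffer="seyqaksrwzsyv" (len 13), cursors c3@0 c1@6 c2@10, authorship 3.....1...2..
After op 4 (delete): buffer="seyqasrwsyv" (len 11), cursors c3@0 c1@5 c2@8, authorship 3....1..2..
After op 5 (insert('u')): buffer="useyqausrwusyv" (len 14), cursors c3@1 c1@7 c2@11, authorship 33....11..22..
After op 6 (move_right): buffer="useyqausrwusyv" (len 14), cursors c3@2 c1@8 c2@12, authorship 33....11..22..
After op 7 (insert('h')): buffer="usheyqaushrwushyv" (len 17), cursors c3@3 c1@10 c2@15, authorship 333....111..222..

Answer: 10 15 3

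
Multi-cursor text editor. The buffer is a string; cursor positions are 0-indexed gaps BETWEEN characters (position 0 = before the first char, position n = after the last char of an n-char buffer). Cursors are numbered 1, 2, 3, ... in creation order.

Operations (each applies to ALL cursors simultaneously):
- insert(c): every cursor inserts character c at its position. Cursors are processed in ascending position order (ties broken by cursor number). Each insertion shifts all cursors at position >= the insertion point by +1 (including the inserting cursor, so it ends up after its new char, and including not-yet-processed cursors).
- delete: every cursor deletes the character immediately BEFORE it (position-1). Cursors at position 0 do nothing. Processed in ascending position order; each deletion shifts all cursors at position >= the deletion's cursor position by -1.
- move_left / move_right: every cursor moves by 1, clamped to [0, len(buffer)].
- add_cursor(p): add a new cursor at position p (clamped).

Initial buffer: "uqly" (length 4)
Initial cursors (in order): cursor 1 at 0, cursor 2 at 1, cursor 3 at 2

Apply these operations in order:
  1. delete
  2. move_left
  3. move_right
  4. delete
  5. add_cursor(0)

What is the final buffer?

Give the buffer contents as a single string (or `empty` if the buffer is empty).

After op 1 (delete): buffer="ly" (len 2), cursors c1@0 c2@0 c3@0, authorship ..
After op 2 (move_left): buffer="ly" (len 2), cursors c1@0 c2@0 c3@0, authorship ..
After op 3 (move_right): buffer="ly" (len 2), cursors c1@1 c2@1 c3@1, authorship ..
After op 4 (delete): buffer="y" (len 1), cursors c1@0 c2@0 c3@0, authorship .
After op 5 (add_cursor(0)): buffer="y" (len 1), cursors c1@0 c2@0 c3@0 c4@0, authorship .

Answer: y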